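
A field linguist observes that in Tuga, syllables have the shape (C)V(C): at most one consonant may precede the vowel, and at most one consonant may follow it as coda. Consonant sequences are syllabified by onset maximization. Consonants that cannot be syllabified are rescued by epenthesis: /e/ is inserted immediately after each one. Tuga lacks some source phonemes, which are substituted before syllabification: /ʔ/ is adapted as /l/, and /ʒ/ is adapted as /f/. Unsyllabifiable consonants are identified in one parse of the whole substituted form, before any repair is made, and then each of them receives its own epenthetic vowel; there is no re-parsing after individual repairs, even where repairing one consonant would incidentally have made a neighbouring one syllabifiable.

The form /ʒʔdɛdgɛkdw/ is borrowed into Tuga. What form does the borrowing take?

feledɛdgɛkdewe

Substitution: /ʒ/ → /f/, /ʔ/ → /l/, giving /fldɛdgɛkdw/.
Under (C)V(C), the unsyllabifiable consonants are /f/, /l/, /d/, /w/ (at most one coda consonant is licensed; onsets are limited to one consonant).
Inserting the epenthetic vowel yields /f/ → /fe/, /l/ → /le/, /d/ → /de/, /w/ → /we/.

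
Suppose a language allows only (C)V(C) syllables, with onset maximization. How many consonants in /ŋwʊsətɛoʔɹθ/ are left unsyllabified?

3

Under (C)V(C), the unsyllabifiable consonants are /ŋ/, /ɹ/, /θ/ (at most one coda consonant is licensed; onsets are limited to one consonant).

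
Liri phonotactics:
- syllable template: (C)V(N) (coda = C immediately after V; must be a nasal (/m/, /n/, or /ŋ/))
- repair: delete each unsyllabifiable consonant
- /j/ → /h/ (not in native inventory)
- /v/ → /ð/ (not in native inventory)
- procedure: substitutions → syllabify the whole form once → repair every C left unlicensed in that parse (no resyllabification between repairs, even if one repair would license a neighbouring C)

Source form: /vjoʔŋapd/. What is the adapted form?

hoŋa

Substitution: /v/ → /ð/, /j/ → /h/, giving /ðhoʔŋapd/.
The consonants /ð/, /ʔ/, /p/, /d/ cannot be parsed into a legal (C)V(N) syllable (only a nasal (/m/, /n/, or /ŋ/) is licensed in coda position; onsets are limited to one consonant).
Deletion applies to /ð/, /ʔ/, /p/, /d/.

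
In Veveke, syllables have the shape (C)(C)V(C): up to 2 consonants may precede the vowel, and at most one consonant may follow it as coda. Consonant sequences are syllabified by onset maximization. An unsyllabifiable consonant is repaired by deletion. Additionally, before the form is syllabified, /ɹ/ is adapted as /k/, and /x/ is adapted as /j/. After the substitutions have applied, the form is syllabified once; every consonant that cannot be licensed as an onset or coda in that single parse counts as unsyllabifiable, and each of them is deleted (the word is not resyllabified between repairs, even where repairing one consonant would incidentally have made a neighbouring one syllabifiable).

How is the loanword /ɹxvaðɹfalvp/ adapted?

jvaðkfal

Substitution: /ɹ/ → /k/, /x/ → /j/, giving /kjvaðkfalvp/.
Syllabifying with onset maximization leaves /k/, /v/, /p/ stranded (at most one coda consonant is licensed; onsets may contain at most 2 consonants).
Each unlicensed consonant is deleted: /k/, /v/, /p/.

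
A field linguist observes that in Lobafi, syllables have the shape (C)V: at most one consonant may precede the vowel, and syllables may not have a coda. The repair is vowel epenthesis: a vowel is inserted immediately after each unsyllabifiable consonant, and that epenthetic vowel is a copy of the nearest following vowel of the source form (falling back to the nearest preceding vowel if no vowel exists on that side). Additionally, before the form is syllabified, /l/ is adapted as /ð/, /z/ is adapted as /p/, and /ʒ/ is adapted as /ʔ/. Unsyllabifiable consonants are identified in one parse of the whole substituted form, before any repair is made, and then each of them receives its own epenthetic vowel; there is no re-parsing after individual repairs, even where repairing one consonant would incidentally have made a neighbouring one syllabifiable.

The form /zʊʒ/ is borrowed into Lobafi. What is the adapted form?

Substitution: /z/ → /p/, /ʒ/ → /ʔ/, giving /pʊʔ/.
Syllabifying with onset maximization leaves /ʔ/ stranded (no codas are permitted; onsets are limited to one consonant).
Each unlicensed consonant becomes the onset of a new syllable: /ʔ/ → /ʔʊ/.

pʊʔʊ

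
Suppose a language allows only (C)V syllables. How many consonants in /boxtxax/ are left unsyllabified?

Syllabifying with onset maximization leaves /x/, /t/, /x/ stranded (no codas are permitted; onsets are limited to one consonant).

3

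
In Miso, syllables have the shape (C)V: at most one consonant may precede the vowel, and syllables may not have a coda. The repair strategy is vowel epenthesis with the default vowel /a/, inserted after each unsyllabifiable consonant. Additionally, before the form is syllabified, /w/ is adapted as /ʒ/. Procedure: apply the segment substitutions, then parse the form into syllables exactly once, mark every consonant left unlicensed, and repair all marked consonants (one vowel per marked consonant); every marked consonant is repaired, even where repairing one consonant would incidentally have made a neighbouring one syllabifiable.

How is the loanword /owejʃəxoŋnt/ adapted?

Substitution: /w/ → /ʒ/, giving /oʒejʃəxoŋnt/.
Syllabifying with onset maximization leaves /j/, /ŋ/, /n/, /t/ stranded (no codas are permitted; onsets are limited to one consonant).
Epenthesis after each stranded consonant: /j/ → /ja/, /ŋ/ → /ŋa/, /n/ → /na/, /t/ → /ta/.

oʒejaʃəxoŋanata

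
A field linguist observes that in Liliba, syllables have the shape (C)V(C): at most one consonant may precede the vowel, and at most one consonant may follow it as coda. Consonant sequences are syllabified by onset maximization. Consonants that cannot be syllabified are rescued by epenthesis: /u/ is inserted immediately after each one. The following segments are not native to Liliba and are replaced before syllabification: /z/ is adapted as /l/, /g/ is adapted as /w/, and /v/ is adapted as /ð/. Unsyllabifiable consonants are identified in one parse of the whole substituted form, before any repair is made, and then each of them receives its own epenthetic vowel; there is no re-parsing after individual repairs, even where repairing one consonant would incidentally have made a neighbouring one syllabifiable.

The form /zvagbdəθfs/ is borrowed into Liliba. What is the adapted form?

Substitution: /z/ → /l/, /v/ → /ð/, /g/ → /w/, giving /lðawbdəθfs/.
The consonants /l/, /b/, /f/, /s/ cannot be parsed into a legal (C)V(C) syllable (at most one coda consonant is licensed; onsets are limited to one consonant).
Inserting the epenthetic vowel yields /l/ → /lu/, /b/ → /bu/, /f/ → /fu/, /s/ → /su/.

luðawbudəθfusu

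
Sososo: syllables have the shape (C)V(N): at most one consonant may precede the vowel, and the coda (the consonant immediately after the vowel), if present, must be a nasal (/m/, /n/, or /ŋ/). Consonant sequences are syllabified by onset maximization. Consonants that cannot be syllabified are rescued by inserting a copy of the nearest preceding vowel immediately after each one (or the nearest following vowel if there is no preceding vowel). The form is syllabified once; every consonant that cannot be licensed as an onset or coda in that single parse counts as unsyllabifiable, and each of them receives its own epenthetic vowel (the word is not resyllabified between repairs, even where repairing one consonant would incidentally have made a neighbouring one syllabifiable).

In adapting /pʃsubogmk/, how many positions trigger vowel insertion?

5

The unsyllabifiable consonants are /p/, /ʃ/, /g/, /m/, /k/; each receives one epenthetic vowel.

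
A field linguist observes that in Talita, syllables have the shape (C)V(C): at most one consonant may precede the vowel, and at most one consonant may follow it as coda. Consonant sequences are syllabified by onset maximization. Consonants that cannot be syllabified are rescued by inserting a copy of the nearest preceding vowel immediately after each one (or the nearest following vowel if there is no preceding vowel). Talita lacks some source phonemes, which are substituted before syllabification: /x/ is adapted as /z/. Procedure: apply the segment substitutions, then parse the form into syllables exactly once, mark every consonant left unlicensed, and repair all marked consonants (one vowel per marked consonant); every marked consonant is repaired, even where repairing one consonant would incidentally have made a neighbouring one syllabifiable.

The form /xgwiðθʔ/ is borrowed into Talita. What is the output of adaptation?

zigiwiðθiʔi

Substitution: /x/ → /z/, giving /zgwiðθʔ/.
Syllabifying with onset maximization leaves /z/, /g/, /θ/, /ʔ/ stranded (at most one coda consonant is licensed; onsets are limited to one consonant).
Inserting the epenthetic vowel yields /z/ → /zi/, /g/ → /gi/, /θ/ → /θi/, /ʔ/ → /ʔi/.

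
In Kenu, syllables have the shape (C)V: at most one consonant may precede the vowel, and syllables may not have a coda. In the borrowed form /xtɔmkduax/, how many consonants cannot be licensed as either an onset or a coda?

4

Syllabifying with onset maximization leaves /x/, /m/, /k/, /x/ stranded (no codas are permitted; onsets are limited to one consonant).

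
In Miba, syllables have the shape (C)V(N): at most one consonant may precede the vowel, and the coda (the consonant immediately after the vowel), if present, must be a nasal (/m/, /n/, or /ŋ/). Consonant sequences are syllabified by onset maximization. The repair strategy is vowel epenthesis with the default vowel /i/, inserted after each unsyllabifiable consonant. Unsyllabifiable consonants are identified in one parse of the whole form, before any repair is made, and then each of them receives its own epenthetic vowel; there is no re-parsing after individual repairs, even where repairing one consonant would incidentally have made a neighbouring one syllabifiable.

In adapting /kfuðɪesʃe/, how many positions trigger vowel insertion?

2

The unsyllabifiable consonants are /k/, /s/; each receives one epenthetic vowel.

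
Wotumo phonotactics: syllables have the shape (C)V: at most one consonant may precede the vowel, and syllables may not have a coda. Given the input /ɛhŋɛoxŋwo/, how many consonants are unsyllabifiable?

The consonants /h/, /x/, /ŋ/ cannot be parsed into a legal (C)V syllable (no codas are permitted; onsets are limited to one consonant).

3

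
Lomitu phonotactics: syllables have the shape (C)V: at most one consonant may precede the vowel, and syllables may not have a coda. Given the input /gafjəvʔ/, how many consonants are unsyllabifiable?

3

The consonants /f/, /v/, /ʔ/ cannot be parsed into a legal (C)V syllable (no codas are permitted; onsets are limited to one consonant).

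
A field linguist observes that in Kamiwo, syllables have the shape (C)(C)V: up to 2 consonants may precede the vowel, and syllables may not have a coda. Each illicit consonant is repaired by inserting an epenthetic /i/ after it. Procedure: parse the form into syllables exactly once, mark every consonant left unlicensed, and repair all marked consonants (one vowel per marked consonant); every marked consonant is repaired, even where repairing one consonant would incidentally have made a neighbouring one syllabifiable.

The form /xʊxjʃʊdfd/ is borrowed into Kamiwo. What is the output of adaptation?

xʊxijʃʊdifidi

The consonants /x/, /d/, /f/, /d/ cannot be parsed into a legal (C)(C)V syllable (no codas are permitted; onsets may contain at most 2 consonants).
Epenthesis after each stranded consonant: /x/ → /xi/, /d/ → /di/, /f/ → /fi/, /d/ → /di/.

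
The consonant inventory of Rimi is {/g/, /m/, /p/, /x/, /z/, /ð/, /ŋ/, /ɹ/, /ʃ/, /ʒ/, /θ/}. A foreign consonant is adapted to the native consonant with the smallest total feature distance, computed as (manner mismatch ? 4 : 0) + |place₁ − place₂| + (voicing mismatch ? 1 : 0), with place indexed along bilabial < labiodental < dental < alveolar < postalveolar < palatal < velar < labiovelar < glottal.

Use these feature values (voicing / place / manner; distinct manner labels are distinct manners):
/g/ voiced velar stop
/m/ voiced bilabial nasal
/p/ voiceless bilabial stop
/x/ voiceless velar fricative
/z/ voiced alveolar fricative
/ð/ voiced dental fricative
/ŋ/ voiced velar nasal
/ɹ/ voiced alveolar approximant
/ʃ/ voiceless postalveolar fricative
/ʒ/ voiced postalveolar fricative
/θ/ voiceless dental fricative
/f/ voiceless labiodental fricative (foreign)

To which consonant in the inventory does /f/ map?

/θ/ is closest: same manner (fricative), place distance 1 (labiodental→dental), same voicing; total 1. Next closest is /ð/ at distance 2.

θ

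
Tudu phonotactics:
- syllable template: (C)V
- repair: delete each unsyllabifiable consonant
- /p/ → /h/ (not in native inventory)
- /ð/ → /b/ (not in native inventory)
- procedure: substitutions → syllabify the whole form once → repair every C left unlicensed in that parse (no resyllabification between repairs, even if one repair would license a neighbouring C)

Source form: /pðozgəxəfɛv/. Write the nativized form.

Substitution: /p/ → /h/, /ð/ → /b/, giving /hbozgəxəfɛv/.
The consonants /h/, /z/, /v/ cannot be parsed into a legal (C)V syllable (no codas are permitted; onsets are limited to one consonant).
Each unlicensed consonant is deleted: /h/, /z/, /v/.

bogəxəfɛ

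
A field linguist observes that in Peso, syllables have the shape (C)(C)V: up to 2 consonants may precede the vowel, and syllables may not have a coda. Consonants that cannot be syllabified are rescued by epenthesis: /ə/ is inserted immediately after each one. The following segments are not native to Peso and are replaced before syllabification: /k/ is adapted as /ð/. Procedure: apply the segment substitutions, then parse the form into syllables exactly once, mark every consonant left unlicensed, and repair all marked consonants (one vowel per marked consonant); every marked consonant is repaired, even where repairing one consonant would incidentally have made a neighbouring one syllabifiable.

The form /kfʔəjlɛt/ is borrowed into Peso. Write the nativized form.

ðəfʔəjlɛtə

Substitution: /k/ → /ð/, giving /ðfʔəjlɛt/.
The consonants /ð/, /t/ cannot be parsed into a legal (C)(C)V syllable (no codas are permitted; onsets may contain at most 2 consonants).
Each unlicensed consonant becomes the onset of a new syllable: /ð/ → /ðə/, /t/ → /tə/.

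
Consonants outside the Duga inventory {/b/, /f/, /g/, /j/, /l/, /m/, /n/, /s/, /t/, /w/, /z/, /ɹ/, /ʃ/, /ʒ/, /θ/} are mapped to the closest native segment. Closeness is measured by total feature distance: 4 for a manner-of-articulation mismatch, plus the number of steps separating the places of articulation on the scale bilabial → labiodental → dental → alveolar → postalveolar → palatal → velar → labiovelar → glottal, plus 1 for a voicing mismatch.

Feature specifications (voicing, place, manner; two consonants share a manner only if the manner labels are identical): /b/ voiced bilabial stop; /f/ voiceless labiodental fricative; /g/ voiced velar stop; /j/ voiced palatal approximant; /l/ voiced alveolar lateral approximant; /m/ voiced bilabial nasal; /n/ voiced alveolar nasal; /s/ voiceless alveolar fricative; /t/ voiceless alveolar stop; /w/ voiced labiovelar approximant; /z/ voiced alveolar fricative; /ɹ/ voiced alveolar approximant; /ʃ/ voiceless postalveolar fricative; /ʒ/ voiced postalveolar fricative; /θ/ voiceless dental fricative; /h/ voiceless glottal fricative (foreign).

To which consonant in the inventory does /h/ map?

ʃ

/ʃ/ is closest: same manner (fricative), place distance 4 (glottal→postalveolar), same voicing; total 4. Next closest is /s/ at distance 5.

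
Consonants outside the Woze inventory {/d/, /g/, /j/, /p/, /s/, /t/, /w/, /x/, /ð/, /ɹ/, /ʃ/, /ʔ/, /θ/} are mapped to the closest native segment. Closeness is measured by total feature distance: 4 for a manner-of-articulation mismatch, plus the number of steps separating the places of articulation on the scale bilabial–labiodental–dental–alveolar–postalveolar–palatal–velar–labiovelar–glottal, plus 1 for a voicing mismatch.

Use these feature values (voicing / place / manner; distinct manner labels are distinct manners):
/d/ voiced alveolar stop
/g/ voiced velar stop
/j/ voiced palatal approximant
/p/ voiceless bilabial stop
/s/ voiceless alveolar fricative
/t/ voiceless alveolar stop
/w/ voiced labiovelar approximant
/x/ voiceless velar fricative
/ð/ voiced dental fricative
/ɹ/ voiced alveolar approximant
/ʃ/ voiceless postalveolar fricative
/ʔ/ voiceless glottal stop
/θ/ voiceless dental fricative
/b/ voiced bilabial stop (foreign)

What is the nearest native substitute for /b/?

p

/p/ is closest: same manner (stop), place distance 0 (bilabial→bilabial), voicing differs (+1); total 1. Next closest is /d/ at distance 3.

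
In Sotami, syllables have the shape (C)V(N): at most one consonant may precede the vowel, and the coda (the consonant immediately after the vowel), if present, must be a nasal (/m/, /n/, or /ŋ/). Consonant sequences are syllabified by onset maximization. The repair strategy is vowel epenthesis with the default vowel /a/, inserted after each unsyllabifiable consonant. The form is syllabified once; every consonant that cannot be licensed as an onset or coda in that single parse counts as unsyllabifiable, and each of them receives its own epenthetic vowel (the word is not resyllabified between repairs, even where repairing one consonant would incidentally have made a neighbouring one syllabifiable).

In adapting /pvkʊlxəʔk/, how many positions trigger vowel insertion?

5

The unsyllabifiable consonants are /p/, /v/, /l/, /ʔ/, /k/; each receives one epenthetic vowel.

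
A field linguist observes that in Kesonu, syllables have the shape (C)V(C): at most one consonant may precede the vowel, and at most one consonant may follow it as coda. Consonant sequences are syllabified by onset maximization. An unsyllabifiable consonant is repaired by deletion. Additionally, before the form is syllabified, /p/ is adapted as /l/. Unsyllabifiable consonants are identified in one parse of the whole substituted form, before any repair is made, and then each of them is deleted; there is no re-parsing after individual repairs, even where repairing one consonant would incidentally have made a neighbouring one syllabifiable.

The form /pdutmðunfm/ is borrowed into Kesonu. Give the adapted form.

dutðun

Substitution: /p/ → /l/, giving /ldutmðunfm/.
The consonants /l/, /m/, /f/, /m/ cannot be parsed into a legal (C)V(C) syllable (at most one coda consonant is licensed; onsets are limited to one consonant).
Deleting the stranded consonants removes /l/, /m/, /f/, /m/.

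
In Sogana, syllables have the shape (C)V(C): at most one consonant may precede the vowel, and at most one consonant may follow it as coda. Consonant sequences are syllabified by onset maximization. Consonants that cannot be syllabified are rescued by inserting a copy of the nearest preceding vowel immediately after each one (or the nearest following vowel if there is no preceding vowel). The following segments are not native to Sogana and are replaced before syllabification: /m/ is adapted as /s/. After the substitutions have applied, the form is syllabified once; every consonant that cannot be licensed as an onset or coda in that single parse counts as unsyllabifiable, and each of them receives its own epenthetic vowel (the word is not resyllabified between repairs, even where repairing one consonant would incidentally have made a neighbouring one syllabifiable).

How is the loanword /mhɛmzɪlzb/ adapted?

Substitution: /m/ → /s/, giving /shɛszɪlzb/.
Syllabifying with onset maximization leaves /s/, /z/, /b/ stranded (at most one coda consonant is licensed; onsets are limited to one consonant).
Epenthesis after each stranded consonant: /s/ → /sɛ/, /z/ → /zɪ/, /b/ → /bɪ/.

sɛhɛszɪlzɪbɪ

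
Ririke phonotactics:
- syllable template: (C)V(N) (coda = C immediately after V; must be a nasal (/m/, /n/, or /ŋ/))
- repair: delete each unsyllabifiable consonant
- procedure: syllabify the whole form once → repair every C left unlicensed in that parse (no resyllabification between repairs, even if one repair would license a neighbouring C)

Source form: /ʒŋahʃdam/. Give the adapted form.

ŋadam

The consonants /ʒ/, /h/, /ʃ/ cannot be parsed into a legal (C)V(N) syllable (only a nasal (/m/, /n/, or /ŋ/) is licensed in coda position; onsets are limited to one consonant).
Deleting the stranded consonants removes /ʒ/, /h/, /ʃ/.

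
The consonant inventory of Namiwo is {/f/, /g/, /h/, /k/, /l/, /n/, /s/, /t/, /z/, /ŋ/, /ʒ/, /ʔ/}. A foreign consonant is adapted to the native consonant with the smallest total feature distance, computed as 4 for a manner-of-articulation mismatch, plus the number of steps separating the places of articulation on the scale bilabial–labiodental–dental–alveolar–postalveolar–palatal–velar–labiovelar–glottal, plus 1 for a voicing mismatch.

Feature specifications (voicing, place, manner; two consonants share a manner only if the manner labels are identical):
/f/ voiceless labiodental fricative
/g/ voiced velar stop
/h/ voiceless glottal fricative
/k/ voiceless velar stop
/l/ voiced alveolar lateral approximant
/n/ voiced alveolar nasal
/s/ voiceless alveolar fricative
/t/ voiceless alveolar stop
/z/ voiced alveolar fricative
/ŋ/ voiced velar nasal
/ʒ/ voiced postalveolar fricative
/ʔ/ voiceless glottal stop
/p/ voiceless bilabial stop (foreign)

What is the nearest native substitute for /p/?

/t/ is closest: same manner (stop), place distance 3 (bilabial→alveolar), same voicing; total 3. Next closest is /f/ at distance 5.

t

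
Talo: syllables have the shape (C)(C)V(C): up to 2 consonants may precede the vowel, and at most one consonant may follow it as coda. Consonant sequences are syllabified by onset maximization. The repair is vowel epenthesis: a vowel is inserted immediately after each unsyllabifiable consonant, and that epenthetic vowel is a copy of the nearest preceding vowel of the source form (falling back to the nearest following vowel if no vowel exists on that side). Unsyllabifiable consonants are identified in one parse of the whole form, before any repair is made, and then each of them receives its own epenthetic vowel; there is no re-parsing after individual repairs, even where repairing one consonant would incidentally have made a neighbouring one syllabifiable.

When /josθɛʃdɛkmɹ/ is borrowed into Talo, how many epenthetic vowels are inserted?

2

The unsyllabifiable consonants are /m/, /ɹ/; each receives one epenthetic vowel.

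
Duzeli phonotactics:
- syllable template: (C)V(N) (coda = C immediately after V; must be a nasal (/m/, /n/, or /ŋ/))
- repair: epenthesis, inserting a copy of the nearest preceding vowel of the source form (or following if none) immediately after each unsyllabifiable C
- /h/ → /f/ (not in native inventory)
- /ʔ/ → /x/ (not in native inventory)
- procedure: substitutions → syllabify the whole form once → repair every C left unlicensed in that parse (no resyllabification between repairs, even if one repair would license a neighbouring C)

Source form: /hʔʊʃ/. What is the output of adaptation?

fʊxʊʃʊ

Substitution: /h/ → /f/, /ʔ/ → /x/, giving /fxʊʃ/.
Syllabifying with onset maximization leaves /f/, /ʃ/ stranded (only a nasal (/m/, /n/, or /ŋ/) is licensed in coda position; onsets are limited to one consonant).
Epenthesis after each stranded consonant: /f/ → /fʊ/, /ʃ/ → /ʃʊ/.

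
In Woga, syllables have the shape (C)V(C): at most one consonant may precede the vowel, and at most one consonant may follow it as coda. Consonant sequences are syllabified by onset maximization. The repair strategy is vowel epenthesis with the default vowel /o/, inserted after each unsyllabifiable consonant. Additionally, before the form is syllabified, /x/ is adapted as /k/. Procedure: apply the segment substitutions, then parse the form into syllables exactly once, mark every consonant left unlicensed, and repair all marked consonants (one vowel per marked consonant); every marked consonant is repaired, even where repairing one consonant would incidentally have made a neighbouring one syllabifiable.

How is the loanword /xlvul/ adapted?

kolovul

Substitution: /x/ → /k/, giving /klvul/.
The consonants /k/, /l/ cannot be parsed into a legal (C)V(C) syllable (at most one coda consonant is licensed; onsets are limited to one consonant).
Inserting the epenthetic vowel yields /k/ → /ko/, /l/ → /lo/.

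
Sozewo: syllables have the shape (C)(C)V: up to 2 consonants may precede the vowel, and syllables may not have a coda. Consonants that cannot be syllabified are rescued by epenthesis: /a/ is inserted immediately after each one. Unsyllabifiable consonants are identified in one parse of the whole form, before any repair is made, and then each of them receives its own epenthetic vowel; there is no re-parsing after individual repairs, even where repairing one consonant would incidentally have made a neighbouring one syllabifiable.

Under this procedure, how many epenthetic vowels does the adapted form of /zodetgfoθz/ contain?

3

The unsyllabifiable consonants are /t/, /θ/, /z/; each receives one epenthetic vowel.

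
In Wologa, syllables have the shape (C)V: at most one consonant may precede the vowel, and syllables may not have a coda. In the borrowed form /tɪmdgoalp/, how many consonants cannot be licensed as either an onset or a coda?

The consonants /m/, /d/, /l/, /p/ cannot be parsed into a legal (C)V syllable (no codas are permitted; onsets are limited to one consonant).

4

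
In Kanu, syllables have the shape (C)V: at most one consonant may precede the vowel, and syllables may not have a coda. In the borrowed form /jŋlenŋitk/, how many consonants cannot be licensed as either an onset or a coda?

Syllabifying with onset maximization leaves /j/, /ŋ/, /n/, /t/, /k/ stranded (no codas are permitted; onsets are limited to one consonant).

5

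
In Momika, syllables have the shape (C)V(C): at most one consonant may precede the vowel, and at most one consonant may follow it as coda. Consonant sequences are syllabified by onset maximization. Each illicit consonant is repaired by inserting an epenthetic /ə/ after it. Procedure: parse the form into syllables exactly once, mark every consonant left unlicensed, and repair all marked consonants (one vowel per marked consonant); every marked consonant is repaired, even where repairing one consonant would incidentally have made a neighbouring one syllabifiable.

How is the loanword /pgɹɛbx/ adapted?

Under (C)V(C), the unsyllabifiable consonants are /p/, /g/, /x/ (at most one coda consonant is licensed; onsets are limited to one consonant).
Inserting the epenthetic vowel yields /p/ → /pə/, /g/ → /gə/, /x/ → /xə/.

pəgəɹɛbxə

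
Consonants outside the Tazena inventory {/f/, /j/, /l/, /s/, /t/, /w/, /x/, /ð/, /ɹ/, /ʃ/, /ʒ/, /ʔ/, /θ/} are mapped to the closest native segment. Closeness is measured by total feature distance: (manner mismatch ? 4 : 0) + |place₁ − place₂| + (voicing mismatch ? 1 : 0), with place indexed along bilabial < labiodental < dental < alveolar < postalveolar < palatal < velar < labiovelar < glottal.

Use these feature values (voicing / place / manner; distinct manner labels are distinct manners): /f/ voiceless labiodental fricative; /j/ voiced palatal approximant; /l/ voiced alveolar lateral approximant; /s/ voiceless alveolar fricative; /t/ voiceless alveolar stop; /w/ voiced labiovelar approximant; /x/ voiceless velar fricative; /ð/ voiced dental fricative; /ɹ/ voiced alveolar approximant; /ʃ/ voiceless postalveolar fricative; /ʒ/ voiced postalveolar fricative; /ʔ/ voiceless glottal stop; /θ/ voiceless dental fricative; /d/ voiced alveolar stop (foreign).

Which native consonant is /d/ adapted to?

/t/ is closest: same manner (stop), place distance 0 (alveolar→alveolar), voicing differs (+1); total 1. Next closest is /l/ at distance 4.

t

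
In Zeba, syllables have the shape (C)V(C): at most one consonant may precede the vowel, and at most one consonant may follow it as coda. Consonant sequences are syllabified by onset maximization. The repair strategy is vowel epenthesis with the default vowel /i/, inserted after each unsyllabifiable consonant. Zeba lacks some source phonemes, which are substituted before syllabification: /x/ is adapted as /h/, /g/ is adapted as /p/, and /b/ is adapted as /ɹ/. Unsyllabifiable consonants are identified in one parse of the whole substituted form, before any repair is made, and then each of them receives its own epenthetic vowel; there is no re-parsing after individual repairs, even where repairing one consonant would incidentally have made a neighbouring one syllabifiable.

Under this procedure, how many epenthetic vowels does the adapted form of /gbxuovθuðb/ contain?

After substitution the input is /pɹhuovθuðɹ/.
The unsyllabifiable consonants are /p/, /ɹ/, /ɹ/; each receives one epenthetic vowel.

3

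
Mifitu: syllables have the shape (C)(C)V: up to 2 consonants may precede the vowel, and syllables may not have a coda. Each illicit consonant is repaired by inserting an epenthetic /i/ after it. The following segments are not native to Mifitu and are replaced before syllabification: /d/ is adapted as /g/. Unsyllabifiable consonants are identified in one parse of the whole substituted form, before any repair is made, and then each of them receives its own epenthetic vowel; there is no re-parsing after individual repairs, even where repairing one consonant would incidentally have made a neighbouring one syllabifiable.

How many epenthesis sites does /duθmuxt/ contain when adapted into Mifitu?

After substitution the input is /guθmuxt/.
The unsyllabifiable consonants are /x/, /t/; each receives one epenthetic vowel.

2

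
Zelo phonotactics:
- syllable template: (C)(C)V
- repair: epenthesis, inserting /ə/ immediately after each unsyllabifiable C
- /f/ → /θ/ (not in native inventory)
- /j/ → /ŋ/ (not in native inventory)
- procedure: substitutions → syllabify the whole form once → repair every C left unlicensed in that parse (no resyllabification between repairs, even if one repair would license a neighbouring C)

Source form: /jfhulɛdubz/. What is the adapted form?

Substitution: /j/ → /ŋ/, /f/ → /θ/, giving /ŋθhulɛdubz/.
Under (C)(C)V, the unsyllabifiable consonants are /ŋ/, /b/, /z/ (no codas are permitted; onsets may contain at most 2 consonants).
Inserting the epenthetic vowel yields /ŋ/ → /ŋə/, /b/ → /bə/, /z/ → /zə/.

ŋəθhulɛdubəzə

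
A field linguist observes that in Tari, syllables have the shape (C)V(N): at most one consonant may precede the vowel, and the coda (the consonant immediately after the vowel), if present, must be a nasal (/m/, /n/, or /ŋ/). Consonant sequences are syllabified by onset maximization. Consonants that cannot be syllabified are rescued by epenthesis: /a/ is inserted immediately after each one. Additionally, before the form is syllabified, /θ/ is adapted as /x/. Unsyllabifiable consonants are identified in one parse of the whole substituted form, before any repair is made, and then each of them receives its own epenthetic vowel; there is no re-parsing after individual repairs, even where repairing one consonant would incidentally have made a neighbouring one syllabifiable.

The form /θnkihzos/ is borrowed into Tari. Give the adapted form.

xanakihazosa

Substitution: /θ/ → /x/, giving /xnkihzos/.
Syllabifying with onset maximization leaves /x/, /n/, /h/, /s/ stranded (only a nasal (/m/, /n/, or /ŋ/) is licensed in coda position; onsets are limited to one consonant).
Inserting the epenthetic vowel yields /x/ → /xa/, /n/ → /na/, /h/ → /ha/, /s/ → /sa/.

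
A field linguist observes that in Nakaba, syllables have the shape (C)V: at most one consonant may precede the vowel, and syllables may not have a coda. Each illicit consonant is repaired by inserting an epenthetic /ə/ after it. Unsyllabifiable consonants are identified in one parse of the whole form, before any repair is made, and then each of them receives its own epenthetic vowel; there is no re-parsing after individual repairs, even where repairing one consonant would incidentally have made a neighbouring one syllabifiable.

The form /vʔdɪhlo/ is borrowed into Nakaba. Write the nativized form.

Under (C)V, the unsyllabifiable consonants are /v/, /ʔ/, /h/ (no codas are permitted; onsets are limited to one consonant).
Each unlicensed consonant becomes the onset of a new syllable: /v/ → /və/, /ʔ/ → /ʔə/, /h/ → /hə/.

vəʔədɪhəlo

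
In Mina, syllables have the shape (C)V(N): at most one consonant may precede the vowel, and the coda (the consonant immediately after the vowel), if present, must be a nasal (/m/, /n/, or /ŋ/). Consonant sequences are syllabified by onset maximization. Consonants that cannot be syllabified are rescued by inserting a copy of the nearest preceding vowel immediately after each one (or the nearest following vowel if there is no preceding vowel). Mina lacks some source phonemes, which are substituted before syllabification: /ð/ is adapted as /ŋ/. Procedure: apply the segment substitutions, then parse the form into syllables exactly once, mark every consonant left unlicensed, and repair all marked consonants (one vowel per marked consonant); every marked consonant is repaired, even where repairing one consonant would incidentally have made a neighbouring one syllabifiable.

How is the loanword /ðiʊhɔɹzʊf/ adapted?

Substitution: /ð/ → /ŋ/, giving /ŋiʊhɔɹzʊf/.
Syllabifying with onset maximization leaves /ɹ/, /f/ stranded (only a nasal (/m/, /n/, or /ŋ/) is licensed in coda position; onsets are limited to one consonant).
Epenthesis after each stranded consonant: /ɹ/ → /ɹɔ/, /f/ → /fʊ/.

ŋiʊhɔɹɔzʊfʊ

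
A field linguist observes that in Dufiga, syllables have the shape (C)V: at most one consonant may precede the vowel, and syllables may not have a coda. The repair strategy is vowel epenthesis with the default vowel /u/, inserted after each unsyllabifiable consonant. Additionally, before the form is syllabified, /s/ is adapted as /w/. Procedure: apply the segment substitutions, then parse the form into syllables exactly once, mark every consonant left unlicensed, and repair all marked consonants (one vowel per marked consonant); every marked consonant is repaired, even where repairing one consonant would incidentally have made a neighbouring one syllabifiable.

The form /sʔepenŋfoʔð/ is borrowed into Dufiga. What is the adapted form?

wuʔepenuŋufoʔuðu

Substitution: /s/ → /w/, giving /wʔepenŋfoʔð/.
The consonants /w/, /n/, /ŋ/, /ʔ/, /ð/ cannot be parsed into a legal (C)V syllable (no codas are permitted; onsets are limited to one consonant).
Each unlicensed consonant becomes the onset of a new syllable: /w/ → /wu/, /n/ → /nu/, /ŋ/ → /ŋu/, /ʔ/ → /ʔu/, /ð/ → /ðu/.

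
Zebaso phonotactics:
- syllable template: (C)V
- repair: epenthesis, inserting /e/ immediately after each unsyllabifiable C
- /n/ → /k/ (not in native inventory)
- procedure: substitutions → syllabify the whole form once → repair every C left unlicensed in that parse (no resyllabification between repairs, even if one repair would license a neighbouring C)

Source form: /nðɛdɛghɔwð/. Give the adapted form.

keðɛdɛgehɔweðe

Substitution: /n/ → /k/, giving /kðɛdɛghɔwð/.
Syllabifying with onset maximization leaves /k/, /g/, /w/, /ð/ stranded (no codas are permitted; onsets are limited to one consonant).
Each unlicensed consonant becomes the onset of a new syllable: /k/ → /ke/, /g/ → /ge/, /w/ → /we/, /ð/ → /ðe/.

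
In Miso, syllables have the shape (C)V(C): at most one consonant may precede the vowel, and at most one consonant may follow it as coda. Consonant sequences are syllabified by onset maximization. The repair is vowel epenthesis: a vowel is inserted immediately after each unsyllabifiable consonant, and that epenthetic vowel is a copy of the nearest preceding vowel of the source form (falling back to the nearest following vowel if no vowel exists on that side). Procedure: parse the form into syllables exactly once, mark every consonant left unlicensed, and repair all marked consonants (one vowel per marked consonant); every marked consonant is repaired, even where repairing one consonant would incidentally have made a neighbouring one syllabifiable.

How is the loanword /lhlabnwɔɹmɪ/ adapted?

The consonants /l/, /h/, /n/ cannot be parsed into a legal (C)V(C) syllable (at most one coda consonant is licensed; onsets are limited to one consonant).
Each unlicensed consonant becomes the onset of a new syllable: /l/ → /la/, /h/ → /ha/, /n/ → /na/.

lahalabnawɔɹmɪ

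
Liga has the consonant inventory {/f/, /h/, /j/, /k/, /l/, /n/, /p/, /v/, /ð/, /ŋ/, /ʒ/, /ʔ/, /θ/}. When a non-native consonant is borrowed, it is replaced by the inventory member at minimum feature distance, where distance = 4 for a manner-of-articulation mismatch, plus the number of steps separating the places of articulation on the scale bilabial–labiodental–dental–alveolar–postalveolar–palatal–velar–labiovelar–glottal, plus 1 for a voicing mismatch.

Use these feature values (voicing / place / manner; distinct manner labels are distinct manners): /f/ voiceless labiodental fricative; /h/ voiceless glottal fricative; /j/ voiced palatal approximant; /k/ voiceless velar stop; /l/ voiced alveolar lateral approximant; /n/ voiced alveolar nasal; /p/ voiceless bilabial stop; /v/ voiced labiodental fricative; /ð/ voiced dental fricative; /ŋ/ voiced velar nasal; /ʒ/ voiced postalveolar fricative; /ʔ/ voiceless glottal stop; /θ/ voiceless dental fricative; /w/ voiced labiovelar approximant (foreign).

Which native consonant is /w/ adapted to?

/j/ is closest: same manner (approximant), place distance 2 (labiovelar→palatal), same voicing; total 2. Next closest is /ŋ/ at distance 5.

j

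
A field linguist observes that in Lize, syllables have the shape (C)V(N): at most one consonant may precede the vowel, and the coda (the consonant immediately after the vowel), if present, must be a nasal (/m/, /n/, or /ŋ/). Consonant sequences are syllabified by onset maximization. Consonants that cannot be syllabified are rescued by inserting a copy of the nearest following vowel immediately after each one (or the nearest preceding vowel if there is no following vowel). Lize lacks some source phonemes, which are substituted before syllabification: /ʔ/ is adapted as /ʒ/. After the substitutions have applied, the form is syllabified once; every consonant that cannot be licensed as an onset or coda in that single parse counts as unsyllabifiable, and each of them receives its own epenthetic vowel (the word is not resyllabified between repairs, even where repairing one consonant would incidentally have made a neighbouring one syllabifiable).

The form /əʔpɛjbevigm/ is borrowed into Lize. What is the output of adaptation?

əʒɛpɛjebevigimi

Substitution: /ʔ/ → /ʒ/, giving /əʒpɛjbevigm/.
Syllabifying with onset maximization leaves /ʒ/, /j/, /g/, /m/ stranded (only a nasal (/m/, /n/, or /ŋ/) is licensed in coda position; onsets are limited to one consonant).
Each unlicensed consonant becomes the onset of a new syllable: /ʒ/ → /ʒɛ/, /j/ → /je/, /g/ → /gi/, /m/ → /mi/.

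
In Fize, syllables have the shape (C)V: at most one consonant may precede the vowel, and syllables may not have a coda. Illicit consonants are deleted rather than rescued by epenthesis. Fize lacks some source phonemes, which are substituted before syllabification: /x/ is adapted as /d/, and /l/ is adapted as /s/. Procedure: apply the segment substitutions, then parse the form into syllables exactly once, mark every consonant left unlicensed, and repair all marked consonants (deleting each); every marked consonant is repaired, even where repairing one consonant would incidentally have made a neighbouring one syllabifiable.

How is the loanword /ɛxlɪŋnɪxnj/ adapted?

ɛsɪnɪ

Substitution: /x/ → /d/, /l/ → /s/, giving /ɛdsɪŋnɪdnj/.
Under (C)V, the unsyllabifiable consonants are /d/, /ŋ/, /d/, /n/, /j/ (no codas are permitted; onsets are limited to one consonant).
Deletion applies to /d/, /ŋ/, /d/, /n/, /j/.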